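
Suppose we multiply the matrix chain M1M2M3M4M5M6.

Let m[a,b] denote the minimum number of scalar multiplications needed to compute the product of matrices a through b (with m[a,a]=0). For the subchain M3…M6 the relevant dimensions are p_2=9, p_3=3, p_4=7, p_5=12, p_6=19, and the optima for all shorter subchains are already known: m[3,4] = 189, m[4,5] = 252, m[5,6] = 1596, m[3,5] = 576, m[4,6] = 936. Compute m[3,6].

1449

m[3,6] = min over k∈[3,5] of m[3,k]+m[k+1,6]+p_{2}·p_k·p_{6}.
k=3: 0 + 936 + 9·3·19 = 1449; k=4: 189 + 1596 + 9·7·19 = 2982; k=5: 576 + 0 + 9·12·19 = 2628.
Minimum: 1449 at k=3.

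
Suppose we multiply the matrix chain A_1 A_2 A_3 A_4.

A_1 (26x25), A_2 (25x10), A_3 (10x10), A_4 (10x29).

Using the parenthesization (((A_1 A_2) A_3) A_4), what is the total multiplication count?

(A_1 A_2): 26×25 by 25×10 → 26×10, cost 26·25·10 = 6500
((A_1 A_2) A_3): 26×10 by 10×10 → 26×10, cost 26·10·10 = 2600; cumulative 9100
(((A_1 A_2) A_3) A_4): 26×10 by 10×29 → 26×29, cost 26·10·29 = 7540; cumulative 16640
Total: 16640 scalar multiplications.

16640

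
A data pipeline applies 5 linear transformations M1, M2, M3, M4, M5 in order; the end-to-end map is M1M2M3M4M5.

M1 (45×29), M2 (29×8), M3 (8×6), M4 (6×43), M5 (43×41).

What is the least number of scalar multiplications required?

Adjacent pairs: M1M2 = 45·29·8 = 10440; M2M3 = 29·8·6 = 1392; M3M4 = 8·6·43 = 2064; M4M5 = 6·43·41 = 10578.
Length 3: M1..M3: k=1: 0+1392+45·29·6=9222; k=2: 10440+0+45·8·6=12600 → min 9222 | M2..M4: k=2: 0+2064+29·8·43=12040; k=3: 1392+0+29·6·43=8874 → min 8874 | M3..M5: k=3: 0+10578+8·6·41=12546; k=4: 2064+0+8·43·41=16168 → min 12546.
Length 4: M1..M4: k=1: 0+8874+45·29·43=64989; k=2: 10440+2064+45·8·43=27984; k=3: 9222+0+45·6·43=20832 → min 20832 | M2..M5: k=2: 0+12546+29·8·41=22058; k=3: 1392+10578+29·6·41=19104; k=4: 8874+0+29·43·41=60001 → min 19104.
Length 5: M1..M5: k=1: 0+19104+45·29·41=72609; k=2: 10440+12546+45·8·41=37746; k=3: 9222+10578+45·6·41=30870; k=4: 20832+0+45·43·41=100167 → min 30870.
Optimal order: ((M1(M2M3))(M4M5)) with cost 30870.

30870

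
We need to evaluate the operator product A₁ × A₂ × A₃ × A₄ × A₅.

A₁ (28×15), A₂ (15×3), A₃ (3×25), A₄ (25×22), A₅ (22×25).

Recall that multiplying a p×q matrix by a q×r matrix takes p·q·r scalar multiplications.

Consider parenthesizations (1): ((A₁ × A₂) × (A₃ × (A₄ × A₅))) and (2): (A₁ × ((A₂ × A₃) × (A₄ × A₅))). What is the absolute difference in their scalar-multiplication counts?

15765

Order (1) = ((A₁ × A₂) × (A₃ × (A₄ × A₅))): (A₁ × A₂): 28×15 by 15×3 → 28×3, cost 28·15·3 = 1260; (A₄ × A₅): 25×22 by 22×25 → 25×25, cost 25·22·25 = 13750; (A₃ × (A₄ × A₅)): 3×25 by 25×25 → 3×25, cost 3·25·25 = 1875; cumulative 15625; ((A₁ × A₂) × (A₃ × (A₄ × A₅))): 28×3 by 3×25 → 28×25, cost 28·3·25 = 2100; cumulative 18985. Total 18985.
Order (2) = (A₁ × ((A₂ × A₃) × (A₄ × A₅))): (A₂ × A₃): 15×3 by 3×25 → 15×25, cost 15·3·25 = 1125; (A₄ × A₅): 25×22 by 22×25 → 25×25, cost 25·22·25 = 13750; ((A₂ × A₃) × (A₄ × A₅)): 15×25 by 25×25 → 15×25, cost 15·25·25 = 9375; cumulative 24250; (A₁ × ((A₂ × A₃) × (A₄ × A₅))): 28×15 by 15×25 → 28×25, cost 28·15·25 = 10500; cumulative 34750. Total 34750.
Difference: |18985 − 34750| = 15765.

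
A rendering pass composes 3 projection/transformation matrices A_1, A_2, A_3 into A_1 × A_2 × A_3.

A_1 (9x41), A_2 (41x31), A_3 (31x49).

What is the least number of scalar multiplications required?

25110

Order (A_1 × (A_2 × A_3)): (A_2 × A_3): 41×31 by 31×49 → 41×49, cost 41·31·49 = 62279; (A_1 × (A_2 × A_3)): 9×41 by 41×49 → 9×49, cost 9·41·49 = 18081; cumulative 80360. Total 80360.
Order ((A_1 × A_2) × A_3): (A_1 × A_2): 9×41 by 41×31 → 9×31, cost 9·41·31 = 11439; ((A_1 × A_2) × A_3): 9×31 by 31×49 → 9×49, cost 9·31·49 = 13671; cumulative 25110. Total 25110.
Minimum: 25110.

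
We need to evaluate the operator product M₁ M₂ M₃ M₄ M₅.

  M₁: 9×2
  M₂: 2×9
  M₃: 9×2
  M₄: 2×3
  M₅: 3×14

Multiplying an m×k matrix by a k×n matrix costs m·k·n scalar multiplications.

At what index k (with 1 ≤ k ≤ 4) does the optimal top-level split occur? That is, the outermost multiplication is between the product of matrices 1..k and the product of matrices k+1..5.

1

Adjacent pairs: M₁M₂ = 9·2·9 = 162; M₂M₃ = 2·9·2 = 36; M₃M₄ = 9·2·3 = 54; M₄M₅ = 2·3·14 = 84.
Length 3: M₁..M₃: k=1: 0+36+9·2·2=72; k=2: 162+0+9·9·2=324 → min 72 | M₂..M₄: k=2: 0+54+2·9·3=108; k=3: 36+0+2·2·3=48 → min 48 | M₃..M₅: k=3: 0+84+9·2·14=336; k=4: 54+0+9·3·14=432 → min 336.
Length 4: M₁..M₄: k=1: 0+48+9·2·3=102; k=2: 162+54+9·9·3=459; k=3: 72+0+9·2·3=126 → min 102 | M₂..M₅: k=2: 0+336+2·9·14=588; k=3: 36+84+2·2·14=176; k=4: 48+0+2·3·14=132 → min 132.
Top-level splits: k=1: (M₁..M₁)·(M₂..M₅) → 0+132+9·2·14 = 384; k=2: (M₁..M₂)·(M₃..M₅) → 162+336+9·9·14 = 1632; k=3: (M₁..M₃)·(M₄..M₅) → 72+84+9·2·14 = 408; k=4: (M₁..M₄)·(M₅..M₅) → 102+0+9·3·14 = 480.
Best split is after M₁, i.e. k = 1.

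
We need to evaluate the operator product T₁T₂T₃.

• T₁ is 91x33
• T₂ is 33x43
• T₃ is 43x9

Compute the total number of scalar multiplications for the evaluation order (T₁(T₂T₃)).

39798

(T₂T₃): 33×43 by 43×9 → 33×9, cost 33·43·9 = 12771
(T₁(T₂T₃)): 91×33 by 33×9 → 91×9, cost 91·33·9 = 27027; cumulative 39798
Total: 39798 scalar multiplications.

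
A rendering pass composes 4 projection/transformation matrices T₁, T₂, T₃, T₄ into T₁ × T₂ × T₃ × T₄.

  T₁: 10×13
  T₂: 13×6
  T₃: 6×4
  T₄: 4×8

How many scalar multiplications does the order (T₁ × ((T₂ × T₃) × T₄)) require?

(T₂ × T₃): 13×6 by 6×4 → 13×4, cost 13·6·4 = 312
((T₂ × T₃) × T₄): 13×4 by 4×8 → 13×8, cost 13·4·8 = 416; cumulative 728
(T₁ × ((T₂ × T₃) × T₄)): 10×13 by 13×8 → 10×8, cost 10·13·8 = 1040; cumulative 1768
Total: 1768 scalar multiplications.

1768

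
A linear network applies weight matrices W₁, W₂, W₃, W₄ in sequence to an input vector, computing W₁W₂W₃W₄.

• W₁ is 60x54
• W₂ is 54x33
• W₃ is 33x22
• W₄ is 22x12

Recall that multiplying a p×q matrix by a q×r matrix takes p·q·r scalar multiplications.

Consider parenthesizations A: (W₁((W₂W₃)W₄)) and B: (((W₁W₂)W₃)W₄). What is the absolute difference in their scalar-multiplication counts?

73980

Order A = (W₁((W₂W₃)W₄)): (W₂W₃): 54×33 by 33×22 → 54×22, cost 54·33·22 = 39204; ((W₂W₃)W₄): 54×22 by 22×12 → 54×12, cost 54·22·12 = 14256; cumulative 53460; (W₁((W₂W₃)W₄)): 60×54 by 54×12 → 60×12, cost 60·54·12 = 38880; cumulative 92340. Total 92340.
Order B = (((W₁W₂)W₃)W₄): (W₁W₂): 60×54 by 54×33 → 60×33, cost 60·54·33 = 106920; ((W₁W₂)W₃): 60×33 by 33×22 → 60×22, cost 60·33·22 = 43560; cumulative 150480; (((W₁W₂)W₃)W₄): 60×22 by 22×12 → 60×12, cost 60·22·12 = 15840; cumulative 166320. Total 166320.
Difference: |92340 − 166320| = 73980.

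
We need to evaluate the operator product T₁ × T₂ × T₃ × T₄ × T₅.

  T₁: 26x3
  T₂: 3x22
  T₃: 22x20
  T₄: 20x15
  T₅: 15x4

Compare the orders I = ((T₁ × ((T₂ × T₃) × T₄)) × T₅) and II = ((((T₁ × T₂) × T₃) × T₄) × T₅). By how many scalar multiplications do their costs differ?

Order I = ((T₁ × ((T₂ × T₃) × T₄)) × T₅): (T₂ × T₃): 3×22 by 22×20 → 3×20, cost 3·22·20 = 1320; ((T₂ × T₃) × T₄): 3×20 by 20×15 → 3×15, cost 3·20·15 = 900; cumulative 2220; (T₁ × ((T₂ × T₃) × T₄)): 26×3 by 3×15 → 26×15, cost 26·3·15 = 1170; cumulative 3390; ((T₁ × ((T₂ × T₃) × T₄)) × T₅): 26×15 by 15×4 → 26×4, cost 26·15·4 = 1560; cumulative 4950. Total 4950.
Order II = ((((T₁ × T₂) × T₃) × T₄) × T₅): (T₁ × T₂): 26×3 by 3×22 → 26×22, cost 26·3·22 = 1716; ((T₁ × T₂) × T₃): 26×22 by 22×20 → 26×20, cost 26·22·20 = 11440; cumulative 13156; (((T₁ × T₂) × T₃) × T₄): 26×20 by 20×15 → 26×15, cost 26·20·15 = 7800; cumulative 20956; ((((T₁ × T₂) × T₃) × T₄) × T₅): 26×15 by 15×4 → 26×4, cost 26·15·4 = 1560; cumulative 22516. Total 22516.
Difference: |4950 − 22516| = 17566.

17566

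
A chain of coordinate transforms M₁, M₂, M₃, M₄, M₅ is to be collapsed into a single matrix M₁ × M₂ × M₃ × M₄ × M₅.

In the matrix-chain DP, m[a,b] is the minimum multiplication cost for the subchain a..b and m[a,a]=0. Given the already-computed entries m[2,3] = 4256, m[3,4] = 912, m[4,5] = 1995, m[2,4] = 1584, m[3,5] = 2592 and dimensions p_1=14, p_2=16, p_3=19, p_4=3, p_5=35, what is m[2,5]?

3054

m[2,5] = min over k∈[2,4] of m[2,k]+m[k+1,5]+p_{1}·p_k·p_{5}.
k=2: 0 + 2592 + 14·16·35 = 10432; k=3: 4256 + 1995 + 14·19·35 = 15561; k=4: 1584 + 0 + 14·3·35 = 3054.
Minimum: 3054 at k=4.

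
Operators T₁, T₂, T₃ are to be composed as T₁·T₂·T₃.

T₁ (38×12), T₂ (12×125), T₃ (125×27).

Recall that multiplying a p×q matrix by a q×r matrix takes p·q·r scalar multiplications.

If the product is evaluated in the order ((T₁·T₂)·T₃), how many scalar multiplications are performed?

(T₁·T₂): 38×12 by 12×125 → 38×125, cost 38·12·125 = 57000
((T₁·T₂)·T₃): 38×125 by 125×27 → 38×27, cost 38·125·27 = 128250; cumulative 185250
Total: 185250 scalar multiplications.

185250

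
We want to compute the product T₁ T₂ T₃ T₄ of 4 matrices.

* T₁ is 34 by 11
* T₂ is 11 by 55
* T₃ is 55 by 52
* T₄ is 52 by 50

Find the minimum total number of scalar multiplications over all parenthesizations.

Adjacent pairs: T₁T₂ = 34·11·55 = 20570; T₂T₃ = 11·55·52 = 31460; T₃T₄ = 55·52·50 = 143000.
Length 3: T₁..T₃: k=1: 0+31460+34·11·52=50908; k=2: 20570+0+34·55·52=117810 → min 50908 | T₂..T₄: k=2: 0+143000+11·55·50=173250; k=3: 31460+0+11·52·50=60060 → min 60060.
Length 4: T₁..T₄: k=1: 0+60060+34·11·50=78760; k=2: 20570+143000+34·55·50=257070; k=3: 50908+0+34·52·50=139308 → min 78760.
Optimal order: (T₁ ((T₂ T₃) T₄)) with cost 78760.

78760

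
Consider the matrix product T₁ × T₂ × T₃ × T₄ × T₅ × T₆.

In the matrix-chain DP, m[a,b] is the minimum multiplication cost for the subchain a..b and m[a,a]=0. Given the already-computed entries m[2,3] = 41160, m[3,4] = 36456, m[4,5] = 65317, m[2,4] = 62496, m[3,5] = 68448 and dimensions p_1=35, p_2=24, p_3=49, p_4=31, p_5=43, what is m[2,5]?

m[2,5] = min over k∈[2,4] of m[2,k]+m[k+1,5]+p_{1}·p_k·p_{5}.
k=2: 0 + 68448 + 35·24·43 = 104568; k=3: 41160 + 65317 + 35·49·43 = 180222; k=4: 62496 + 0 + 35·31·43 = 109151.
Minimum: 104568 at k=2.

104568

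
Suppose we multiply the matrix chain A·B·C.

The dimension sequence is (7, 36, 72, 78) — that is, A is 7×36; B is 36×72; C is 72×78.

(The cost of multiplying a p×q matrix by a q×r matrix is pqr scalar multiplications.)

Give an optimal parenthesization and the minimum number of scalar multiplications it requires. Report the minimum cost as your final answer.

57456

(A·(B·C)): cost 221832.
((A·B)·C): cost 57456.
Optimal: ((A·B)·C) with cost 57456.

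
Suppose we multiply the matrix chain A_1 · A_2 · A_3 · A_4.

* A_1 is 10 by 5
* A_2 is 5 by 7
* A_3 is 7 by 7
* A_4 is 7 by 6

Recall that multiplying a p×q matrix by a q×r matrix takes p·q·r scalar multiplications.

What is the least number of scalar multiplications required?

755

Adjacent pairs: A_1A_2 = 10·5·7 = 350; A_2A_3 = 5·7·7 = 245; A_3A_4 = 7·7·6 = 294.
Length 3: A_1..A_3: k=1: 0+245+10·5·7=595; k=2: 350+0+10·7·7=840 → min 595 | A_2..A_4: k=2: 0+294+5·7·6=504; k=3: 245+0+5·7·6=455 → min 455.
Length 4: A_1..A_4: k=1: 0+455+10·5·6=755; k=2: 350+294+10·7·6=1064; k=3: 595+0+10·7·6=1015 → min 755.
Optimal order: (A_1 · ((A_2 · A_3) · A_4)) with cost 755.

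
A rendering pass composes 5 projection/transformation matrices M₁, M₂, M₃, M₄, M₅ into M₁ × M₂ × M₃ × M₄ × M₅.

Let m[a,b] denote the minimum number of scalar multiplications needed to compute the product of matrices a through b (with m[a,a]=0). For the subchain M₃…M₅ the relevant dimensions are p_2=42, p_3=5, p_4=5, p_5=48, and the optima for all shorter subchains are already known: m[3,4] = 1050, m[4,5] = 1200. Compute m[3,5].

11130

m[3,5] = min over k∈[3,4] of m[3,k]+m[k+1,5]+p_{2}·p_k·p_{5}.
k=3: 0 + 1200 + 42·5·48 = 11280; k=4: 1050 + 0 + 42·5·48 = 11130.
Minimum: 11130 at k=4.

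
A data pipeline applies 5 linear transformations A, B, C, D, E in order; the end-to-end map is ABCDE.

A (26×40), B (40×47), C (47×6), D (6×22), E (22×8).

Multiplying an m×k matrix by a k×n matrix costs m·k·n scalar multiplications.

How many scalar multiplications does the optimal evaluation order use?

Adjacent pairs: AB = 26·40·47 = 48880; BC = 40·47·6 = 11280; CD = 47·6·22 = 6204; DE = 6·22·8 = 1056.
Length 3: A..C: k=1: 0+11280+26·40·6=17520; k=2: 48880+0+26·47·6=56212 → min 17520 | B..D: k=2: 0+6204+40·47·22=47564; k=3: 11280+0+40·6·22=16560 → min 16560 | C..E: k=3: 0+1056+47·6·8=3312; k=4: 6204+0+47·22·8=14476 → min 3312.
Length 4: A..D: k=1: 0+16560+26·40·22=39440; k=2: 48880+6204+26·47·22=81968; k=3: 17520+0+26·6·22=20952 → min 20952 | B..E: k=2: 0+3312+40·47·8=18352; k=3: 11280+1056+40·6·8=14256; k=4: 16560+0+40·22·8=23600 → min 14256.
Length 5: A..E: k=1: 0+14256+26·40·8=22576; k=2: 48880+3312+26·47·8=61968; k=3: 17520+1056+26·6·8=19824; k=4: 20952+0+26·22·8=25528 → min 19824.
Optimal order: ((A(BC))(DE)) with cost 19824.

19824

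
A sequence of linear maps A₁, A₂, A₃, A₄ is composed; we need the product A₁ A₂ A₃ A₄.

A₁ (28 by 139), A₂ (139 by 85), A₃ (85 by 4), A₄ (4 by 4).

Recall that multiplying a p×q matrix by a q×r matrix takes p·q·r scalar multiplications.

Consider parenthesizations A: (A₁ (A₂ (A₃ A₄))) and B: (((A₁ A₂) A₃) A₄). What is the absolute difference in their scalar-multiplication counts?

Order A = (A₁ (A₂ (A₃ A₄))): (A₃ A₄): 85×4 by 4×4 → 85×4, cost 85·4·4 = 1360; (A₂ (A₃ A₄)): 139×85 by 85×4 → 139×4, cost 139·85·4 = 47260; cumulative 48620; (A₁ (A₂ (A₃ A₄))): 28×139 by 139×4 → 28×4, cost 28·139·4 = 15568; cumulative 64188. Total 64188.
Order B = (((A₁ A₂) A₃) A₄): (A₁ A₂): 28×139 by 139×85 → 28×85, cost 28·139·85 = 330820; ((A₁ A₂) A₃): 28×85 by 85×4 → 28×4, cost 28·85·4 = 9520; cumulative 340340; (((A₁ A₂) A₃) A₄): 28×4 by 4×4 → 28×4, cost 28·4·4 = 448; cumulative 340788. Total 340788.
Difference: |64188 − 340788| = 276600.

276600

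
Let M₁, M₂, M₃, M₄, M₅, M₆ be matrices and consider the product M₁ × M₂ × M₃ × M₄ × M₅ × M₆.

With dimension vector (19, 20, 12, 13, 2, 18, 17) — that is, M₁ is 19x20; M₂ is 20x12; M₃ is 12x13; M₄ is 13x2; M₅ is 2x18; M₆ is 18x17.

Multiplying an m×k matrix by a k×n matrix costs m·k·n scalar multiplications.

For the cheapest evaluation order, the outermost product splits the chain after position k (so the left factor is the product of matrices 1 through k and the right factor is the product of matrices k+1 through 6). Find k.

Adjacent pairs: M₁M₂ = 19·20·12 = 4560; M₂M₃ = 20·12·13 = 3120; M₃M₄ = 12·13·2 = 312; M₄M₅ = 13·2·18 = 468; M₅M₆ = 2·18·17 = 612.
Length 3: M₁..M₃: k=1: 0+3120+19·20·13=8060; k=2: 4560+0+19·12·13=7524 → min 7524 | M₂..M₄: k=2: 0+312+20·12·2=792; k=3: 3120+0+20·13·2=3640 → min 792 | M₃..M₅: k=3: 0+468+12·13·18=3276; k=4: 312+0+12·2·18=744 → min 744 | M₄..M₆: k=4: 0+612+13·2·17=1054; k=5: 468+0+13·18·17=4446 → min 1054.
Length 4: M₁..M₄: k=1: 0+792+19·20·2=1552; k=2: 4560+312+19·12·2=5328; k=3: 7524+0+19·13·2=8018 → min 1552 | M₂..M₅: k=2: 0+744+20·12·18=5064; k=3: 3120+468+20·13·18=8268; k=4: 792+0+20·2·18=1512 → min 1512 | M₃..M₆: k=3: 0+1054+12·13·17=3706; k=4: 312+612+12·2·17=1332; k=5: 744+0+12·18·17=4416 → min 1332.
Length 5: M₁..M₅: k=1: 0+1512+19·20·18=8352; k=2: 4560+744+19·12·18=9408; k=3: 7524+468+19·13·18=12438; k=4: 1552+0+19·2·18=2236 → min 2236 | M₂..M₆: k=2: 0+1332+20·12·17=5412; k=3: 3120+1054+20·13·17=8594; k=4: 792+612+20·2·17=2084; k=5: 1512+0+20·18·17=7632 → min 2084.
Top-level splits: k=1: (M₁..M₁)·(M₂..M₆) → 0+2084+19·20·17 = 8544; k=2: (M₁..M₂)·(M₃..M₆) → 4560+1332+19·12·17 = 9768; k=3: (M₁..M₃)·(M₄..M₆) → 7524+1054+19·13·17 = 12777; k=4: (M₁..M₄)·(M₅..M₆) → 1552+612+19·2·17 = 2810; k=5: (M₁..M₅)·(M₆..M₆) → 2236+0+19·18·17 = 8050.
Best split is after M₄, i.e. k = 4.

4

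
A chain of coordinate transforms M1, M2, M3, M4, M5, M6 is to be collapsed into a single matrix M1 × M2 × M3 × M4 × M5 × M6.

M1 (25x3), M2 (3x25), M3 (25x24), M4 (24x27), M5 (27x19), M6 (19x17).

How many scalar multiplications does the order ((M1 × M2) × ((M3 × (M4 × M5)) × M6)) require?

(M1 × M2): 25×3 by 3×25 → 25×25, cost 25·3·25 = 1875
(M4 × M5): 24×27 by 27×19 → 24×19, cost 24·27·19 = 12312
(M3 × (M4 × M5)): 25×24 by 24×19 → 25×19, cost 25·24·19 = 11400; cumulative 23712
((M3 × (M4 × M5)) × M6): 25×19 by 19×17 → 25×17, cost 25·19·17 = 8075; cumulative 31787
((M1 × M2) × ((M3 × (M4 × M5)) × M6)): 25×25 by 25×17 → 25×17, cost 25·25·17 = 10625; cumulative 44287
Total: 44287 scalar multiplications.

44287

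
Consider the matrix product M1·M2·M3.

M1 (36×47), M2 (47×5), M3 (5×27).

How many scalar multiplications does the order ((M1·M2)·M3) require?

(M1·M2): 36×47 by 47×5 → 36×5, cost 36·47·5 = 8460
((M1·M2)·M3): 36×5 by 5×27 → 36×27, cost 36·5·27 = 4860; cumulative 13320
Total: 13320 scalar multiplications.

13320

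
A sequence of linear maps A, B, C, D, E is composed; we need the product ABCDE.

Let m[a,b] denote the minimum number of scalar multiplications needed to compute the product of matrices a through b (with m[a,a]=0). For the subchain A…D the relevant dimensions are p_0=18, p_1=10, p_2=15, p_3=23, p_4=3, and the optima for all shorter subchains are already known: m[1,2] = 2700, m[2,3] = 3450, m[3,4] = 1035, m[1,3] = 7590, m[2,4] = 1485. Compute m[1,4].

m[1,4] = min over k∈[1,3] of m[1,k]+m[k+1,4]+p_{0}·p_k·p_{4}.
k=1: 0 + 1485 + 18·10·3 = 2025; k=2: 2700 + 1035 + 18·15·3 = 4545; k=3: 7590 + 0 + 18·23·3 = 8832.
Minimum: 2025 at k=1.

2025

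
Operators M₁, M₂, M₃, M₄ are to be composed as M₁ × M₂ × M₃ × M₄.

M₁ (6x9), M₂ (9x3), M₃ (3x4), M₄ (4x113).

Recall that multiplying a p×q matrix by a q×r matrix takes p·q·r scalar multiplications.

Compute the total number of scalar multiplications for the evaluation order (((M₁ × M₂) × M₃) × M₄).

(M₁ × M₂): 6×9 by 9×3 → 6×3, cost 6·9·3 = 162
((M₁ × M₂) × M₃): 6×3 by 3×4 → 6×4, cost 6·3·4 = 72; cumulative 234
(((M₁ × M₂) × M₃) × M₄): 6×4 by 4×113 → 6×113, cost 6·4·113 = 2712; cumulative 2946
Total: 2946 scalar multiplications.

2946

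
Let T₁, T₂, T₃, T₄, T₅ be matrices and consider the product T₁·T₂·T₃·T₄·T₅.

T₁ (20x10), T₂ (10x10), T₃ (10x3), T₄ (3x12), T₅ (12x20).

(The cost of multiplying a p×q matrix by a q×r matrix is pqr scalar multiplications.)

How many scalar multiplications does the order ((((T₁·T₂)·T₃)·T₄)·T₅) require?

8120

(T₁·T₂): 20×10 by 10×10 → 20×10, cost 20·10·10 = 2000
((T₁·T₂)·T₃): 20×10 by 10×3 → 20×3, cost 20·10·3 = 600; cumulative 2600
(((T₁·T₂)·T₃)·T₄): 20×3 by 3×12 → 20×12, cost 20·3·12 = 720; cumulative 3320
((((T₁·T₂)·T₃)·T₄)·T₅): 20×12 by 12×20 → 20×20, cost 20·12·20 = 4800; cumulative 8120
Total: 8120 scalar multiplications.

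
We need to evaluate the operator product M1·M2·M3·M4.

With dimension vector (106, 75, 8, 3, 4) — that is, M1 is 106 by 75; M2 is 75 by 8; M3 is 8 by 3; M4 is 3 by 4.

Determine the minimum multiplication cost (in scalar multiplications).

26922

Adjacent pairs: M1M2 = 106·75·8 = 63600; M2M3 = 75·8·3 = 1800; M3M4 = 8·3·4 = 96.
Length 3: M1..M3: k=1: 0+1800+106·75·3=25650; k=2: 63600+0+106·8·3=66144 → min 25650 | M2..M4: k=2: 0+96+75·8·4=2496; k=3: 1800+0+75·3·4=2700 → min 2496.
Length 4: M1..M4: k=1: 0+2496+106·75·4=34296; k=2: 63600+96+106·8·4=67088; k=3: 25650+0+106·3·4=26922 → min 26922.
Optimal order: ((M1·(M2·M3))·M4) with cost 26922.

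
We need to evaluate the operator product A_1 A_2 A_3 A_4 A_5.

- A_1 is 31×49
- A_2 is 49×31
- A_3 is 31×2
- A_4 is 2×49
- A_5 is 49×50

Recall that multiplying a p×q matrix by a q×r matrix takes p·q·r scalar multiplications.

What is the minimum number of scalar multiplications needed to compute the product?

Adjacent pairs: A_1A_2 = 31·49·31 = 47089; A_2A_3 = 49·31·2 = 3038; A_3A_4 = 31·2·49 = 3038; A_4A_5 = 2·49·50 = 4900.
Length 3: A_1..A_3: k=1: 0+3038+31·49·2=6076; k=2: 47089+0+31·31·2=49011 → min 6076 | A_2..A_4: k=2: 0+3038+49·31·49=77469; k=3: 3038+0+49·2·49=7840 → min 7840 | A_3..A_5: k=3: 0+4900+31·2·50=8000; k=4: 3038+0+31·49·50=78988 → min 8000.
Length 4: A_1..A_4: k=1: 0+7840+31·49·49=82271; k=2: 47089+3038+31·31·49=97216; k=3: 6076+0+31·2·49=9114 → min 9114 | A_2..A_5: k=2: 0+8000+49·31·50=83950; k=3: 3038+4900+49·2·50=12838; k=4: 7840+0+49·49·50=127890 → min 12838.
Length 5: A_1..A_5: k=1: 0+12838+31·49·50=88788; k=2: 47089+8000+31·31·50=103139; k=3: 6076+4900+31·2·50=14076; k=4: 9114+0+31·49·50=85064 → min 14076.
Optimal order: ((A_1 (A_2 A_3)) (A_4 A_5)) with cost 14076.

14076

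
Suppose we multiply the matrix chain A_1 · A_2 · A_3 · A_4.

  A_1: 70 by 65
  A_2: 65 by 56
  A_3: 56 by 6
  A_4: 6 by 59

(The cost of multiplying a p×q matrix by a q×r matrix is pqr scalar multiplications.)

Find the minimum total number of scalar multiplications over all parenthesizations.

73920

Adjacent pairs: A_1A_2 = 70·65·56 = 254800; A_2A_3 = 65·56·6 = 21840; A_3A_4 = 56·6·59 = 19824.
Length 3: A_1..A_3: k=1: 0+21840+70·65·6=49140; k=2: 254800+0+70·56·6=278320 → min 49140 | A_2..A_4: k=2: 0+19824+65·56·59=234584; k=3: 21840+0+65·6·59=44850 → min 44850.
Length 4: A_1..A_4: k=1: 0+44850+70·65·59=313300; k=2: 254800+19824+70·56·59=505904; k=3: 49140+0+70·6·59=73920 → min 73920.
Optimal order: ((A_1 · (A_2 · A_3)) · A_4) with cost 73920.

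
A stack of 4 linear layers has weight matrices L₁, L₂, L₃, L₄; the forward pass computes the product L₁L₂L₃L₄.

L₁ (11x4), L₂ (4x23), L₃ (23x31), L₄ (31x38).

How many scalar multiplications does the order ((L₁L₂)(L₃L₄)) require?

(L₁L₂): 11×4 by 4×23 → 11×23, cost 11·4·23 = 1012
(L₃L₄): 23×31 by 31×38 → 23×38, cost 23·31·38 = 27094
((L₁L₂)(L₃L₄)): 11×23 by 23×38 → 11×38, cost 11·23·38 = 9614; cumulative 37720
Total: 37720 scalar multiplications.

37720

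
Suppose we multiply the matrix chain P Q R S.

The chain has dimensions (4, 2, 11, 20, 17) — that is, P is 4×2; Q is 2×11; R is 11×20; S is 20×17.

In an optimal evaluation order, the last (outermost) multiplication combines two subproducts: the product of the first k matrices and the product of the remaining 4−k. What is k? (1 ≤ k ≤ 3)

Adjacent pairs: PQ = 4·2·11 = 88; QR = 2·11·20 = 440; RS = 11·20·17 = 3740.
Length 3: P..R: k=1: 0+440+4·2·20=600; k=2: 88+0+4·11·20=968 → min 600 | Q..S: k=2: 0+3740+2·11·17=4114; k=3: 440+0+2·20·17=1120 → min 1120.
Top-level splits: k=1: (P..P)·(Q..S) → 0+1120+4·2·17 = 1256; k=2: (P..Q)·(R..S) → 88+3740+4·11·17 = 4576; k=3: (P..R)·(S..S) → 600+0+4·20·17 = 1960.
Best split is after P, i.e. k = 1.

1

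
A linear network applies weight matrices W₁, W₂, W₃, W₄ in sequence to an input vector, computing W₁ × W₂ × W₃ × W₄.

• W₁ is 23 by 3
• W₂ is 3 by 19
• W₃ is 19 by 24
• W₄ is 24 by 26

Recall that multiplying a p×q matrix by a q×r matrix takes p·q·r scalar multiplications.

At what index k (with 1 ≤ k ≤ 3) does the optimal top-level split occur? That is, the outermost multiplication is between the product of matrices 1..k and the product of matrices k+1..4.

1

Adjacent pairs: W₁W₂ = 23·3·19 = 1311; W₂W₃ = 3·19·24 = 1368; W₃W₄ = 19·24·26 = 11856.
Length 3: W₁..W₃: k=1: 0+1368+23·3·24=3024; k=2: 1311+0+23·19·24=11799 → min 3024 | W₂..W₄: k=2: 0+11856+3·19·26=13338; k=3: 1368+0+3·24·26=3240 → min 3240.
Top-level splits: k=1: (W₁..W₁)·(W₂..W₄) → 0+3240+23·3·26 = 5034; k=2: (W₁..W₂)·(W₃..W₄) → 1311+11856+23·19·26 = 24529; k=3: (W₁..W₃)·(W₄..W₄) → 3024+0+23·24·26 = 17376.
Best split is after W₁, i.e. k = 1.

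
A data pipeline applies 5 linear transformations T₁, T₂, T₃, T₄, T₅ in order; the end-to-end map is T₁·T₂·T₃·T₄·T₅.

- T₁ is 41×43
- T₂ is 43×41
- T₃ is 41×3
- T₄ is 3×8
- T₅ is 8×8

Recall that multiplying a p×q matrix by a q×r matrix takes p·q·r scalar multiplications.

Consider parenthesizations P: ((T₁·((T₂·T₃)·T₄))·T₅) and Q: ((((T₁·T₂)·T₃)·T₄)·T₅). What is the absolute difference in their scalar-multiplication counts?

Order P = ((T₁·((T₂·T₃)·T₄))·T₅): (T₂·T₃): 43×41 by 41×3 → 43×3, cost 43·41·3 = 5289; ((T₂·T₃)·T₄): 43×3 by 3×8 → 43×8, cost 43·3·8 = 1032; cumulative 6321; (T₁·((T₂·T₃)·T₄)): 41×43 by 43×8 → 41×8, cost 41·43·8 = 14104; cumulative 20425; ((T₁·((T₂·T₃)·T₄))·T₅): 41×8 by 8×8 → 41×8, cost 41·8·8 = 2624; cumulative 23049. Total 23049.
Order Q = ((((T₁·T₂)·T₃)·T₄)·T₅): (T₁·T₂): 41×43 by 43×41 → 41×41, cost 41·43·41 = 72283; ((T₁·T₂)·T₃): 41×41 by 41×3 → 41×3, cost 41·41·3 = 5043; cumulative 77326; (((T₁·T₂)·T₃)·T₄): 41×3 by 3×8 → 41×8, cost 41·3·8 = 984; cumulative 78310; ((((T₁·T₂)·T₃)·T₄)·T₅): 41×8 by 8×8 → 41×8, cost 41·8·8 = 2624; cumulative 80934. Total 80934.
Difference: |23049 − 80934| = 57885.

57885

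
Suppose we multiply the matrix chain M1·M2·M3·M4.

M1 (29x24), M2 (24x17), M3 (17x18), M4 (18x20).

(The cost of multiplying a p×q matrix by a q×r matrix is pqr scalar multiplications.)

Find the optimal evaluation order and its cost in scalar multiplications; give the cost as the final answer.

27812

Adjacent pairs: M1M2 = 29·24·17 = 11832; M2M3 = 24·17·18 = 7344; M3M4 = 17·18·20 = 6120.
Length 3: M1..M3: k=1: 0+7344+29·24·18=19872; k=2: 11832+0+29·17·18=20706 → min 19872 | M2..M4: k=2: 0+6120+24·17·20=14280; k=3: 7344+0+24·18·20=15984 → min 14280.
Length 4: M1..M4: k=1: 0+14280+29·24·20=28200; k=2: 11832+6120+29·17·20=27812; k=3: 19872+0+29·18·20=30312 → min 27812.
Optimal parenthesization: ((M1·M2)·(M3·M4)) with cost 27812.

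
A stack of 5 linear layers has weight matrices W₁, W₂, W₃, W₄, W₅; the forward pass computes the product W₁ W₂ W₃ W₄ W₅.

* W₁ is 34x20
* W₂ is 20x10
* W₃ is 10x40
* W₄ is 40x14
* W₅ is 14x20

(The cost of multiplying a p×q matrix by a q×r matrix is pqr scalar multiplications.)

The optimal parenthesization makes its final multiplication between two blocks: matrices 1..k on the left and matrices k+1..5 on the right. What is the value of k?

2

Adjacent pairs: W₁W₂ = 34·20·10 = 6800; W₂W₃ = 20·10·40 = 8000; W₃W₄ = 10·40·14 = 5600; W₄W₅ = 40·14·20 = 11200.
Length 3: W₁..W₃: k=1: 0+8000+34·20·40=35200; k=2: 6800+0+34·10·40=20400 → min 20400 | W₂..W₄: k=2: 0+5600+20·10·14=8400; k=3: 8000+0+20·40·14=19200 → min 8400 | W₃..W₅: k=3: 0+11200+10·40·20=19200; k=4: 5600+0+10·14·20=8400 → min 8400.
Length 4: W₁..W₄: k=1: 0+8400+34·20·14=17920; k=2: 6800+5600+34·10·14=17160; k=3: 20400+0+34·40·14=39440 → min 17160 | W₂..W₅: k=2: 0+8400+20·10·20=12400; k=3: 8000+11200+20·40·20=35200; k=4: 8400+0+20·14·20=14000 → min 12400.
Top-level splits: k=1: (W₁..W₁)·(W₂..W₅) → 0+12400+34·20·20 = 26000; k=2: (W₁..W₂)·(W₃..W₅) → 6800+8400+34·10·20 = 22000; k=3: (W₁..W₃)·(W₄..W₅) → 20400+11200+34·40·20 = 58800; k=4: (W₁..W₄)·(W₅..W₅) → 17160+0+34·14·20 = 26680.
Best split is after W₂, i.e. k = 2.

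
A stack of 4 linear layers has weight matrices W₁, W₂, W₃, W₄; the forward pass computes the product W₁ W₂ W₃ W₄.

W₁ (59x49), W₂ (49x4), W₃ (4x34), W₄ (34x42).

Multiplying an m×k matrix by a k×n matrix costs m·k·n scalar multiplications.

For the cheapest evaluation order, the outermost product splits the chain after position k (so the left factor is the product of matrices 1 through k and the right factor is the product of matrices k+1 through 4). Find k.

Adjacent pairs: W₁W₂ = 59·49·4 = 11564; W₂W₃ = 49·4·34 = 6664; W₃W₄ = 4·34·42 = 5712.
Length 3: W₁..W₃: k=1: 0+6664+59·49·34=104958; k=2: 11564+0+59·4·34=19588 → min 19588 | W₂..W₄: k=2: 0+5712+49·4·42=13944; k=3: 6664+0+49·34·42=76636 → min 13944.
Top-level splits: k=1: (W₁..W₁)·(W₂..W₄) → 0+13944+59·49·42 = 135366; k=2: (W₁..W₂)·(W₃..W₄) → 11564+5712+59·4·42 = 27188; k=3: (W₁..W₃)·(W₄..W₄) → 19588+0+59·34·42 = 103840.
Best split is after W₂, i.e. k = 2.

2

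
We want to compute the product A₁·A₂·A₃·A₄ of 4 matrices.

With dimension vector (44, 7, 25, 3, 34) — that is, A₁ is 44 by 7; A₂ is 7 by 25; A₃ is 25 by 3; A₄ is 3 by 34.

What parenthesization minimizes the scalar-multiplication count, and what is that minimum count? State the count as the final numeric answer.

Adjacent pairs: A₁A₂ = 44·7·25 = 7700; A₂A₃ = 7·25·3 = 525; A₃A₄ = 25·3·34 = 2550.
Length 3: A₁..A₃: k=1: 0+525+44·7·3=1449; k=2: 7700+0+44·25·3=11000 → min 1449 | A₂..A₄: k=2: 0+2550+7·25·34=8500; k=3: 525+0+7·3·34=1239 → min 1239.
Length 4: A₁..A₄: k=1: 0+1239+44·7·34=11711; k=2: 7700+2550+44·25·34=47650; k=3: 1449+0+44·3·34=5937 → min 5937.
Optimal parenthesization: ((A₁·(A₂·A₃))·A₄) with cost 5937.

5937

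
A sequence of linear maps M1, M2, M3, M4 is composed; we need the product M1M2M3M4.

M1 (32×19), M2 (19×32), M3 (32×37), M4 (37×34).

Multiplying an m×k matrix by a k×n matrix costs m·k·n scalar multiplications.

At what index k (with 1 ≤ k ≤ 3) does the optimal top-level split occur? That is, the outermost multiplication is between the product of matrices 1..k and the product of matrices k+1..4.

Adjacent pairs: M1M2 = 32·19·32 = 19456; M2M3 = 19·32·37 = 22496; M3M4 = 32·37·34 = 40256.
Length 3: M1..M3: k=1: 0+22496+32·19·37=44992; k=2: 19456+0+32·32·37=57344 → min 44992 | M2..M4: k=2: 0+40256+19·32·34=60928; k=3: 22496+0+19·37·34=46398 → min 46398.
Top-level splits: k=1: (M1..M1)·(M2..M4) → 0+46398+32·19·34 = 67070; k=2: (M1..M2)·(M3..M4) → 19456+40256+32·32·34 = 94528; k=3: (M1..M3)·(M4..M4) → 44992+0+32·37·34 = 85248.
Best split is after M1, i.e. k = 1.

1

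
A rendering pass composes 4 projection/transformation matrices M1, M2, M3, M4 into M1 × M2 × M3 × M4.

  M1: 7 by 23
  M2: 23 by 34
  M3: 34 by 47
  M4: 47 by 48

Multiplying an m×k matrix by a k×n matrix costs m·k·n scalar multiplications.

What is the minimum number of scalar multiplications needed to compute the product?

Adjacent pairs: M1M2 = 7·23·34 = 5474; M2M3 = 23·34·47 = 36754; M3M4 = 34·47·48 = 76704.
Length 3: M1..M3: k=1: 0+36754+7·23·47=44321; k=2: 5474+0+7·34·47=16660 → min 16660 | M2..M4: k=2: 0+76704+23·34·48=114240; k=3: 36754+0+23·47·48=88642 → min 88642.
Length 4: M1..M4: k=1: 0+88642+7·23·48=96370; k=2: 5474+76704+7·34·48=93602; k=3: 16660+0+7·47·48=32452 → min 32452.
Optimal order: (((M1 × M2) × M3) × M4) with cost 32452.

32452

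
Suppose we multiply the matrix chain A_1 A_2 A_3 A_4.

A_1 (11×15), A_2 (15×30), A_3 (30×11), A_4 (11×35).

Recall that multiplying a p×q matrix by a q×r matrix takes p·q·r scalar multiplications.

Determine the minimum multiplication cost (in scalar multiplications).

Adjacent pairs: A_1A_2 = 11·15·30 = 4950; A_2A_3 = 15·30·11 = 4950; A_3A_4 = 30·11·35 = 11550.
Length 3: A_1..A_3: k=1: 0+4950+11·15·11=6765; k=2: 4950+0+11·30·11=8580 → min 6765 | A_2..A_4: k=2: 0+11550+15·30·35=27300; k=3: 4950+0+15·11·35=10725 → min 10725.
Length 4: A_1..A_4: k=1: 0+10725+11·15·35=16500; k=2: 4950+11550+11·30·35=28050; k=3: 6765+0+11·11·35=11000 → min 11000.
Optimal order: ((A_1 (A_2 A_3)) A_4) with cost 11000.

11000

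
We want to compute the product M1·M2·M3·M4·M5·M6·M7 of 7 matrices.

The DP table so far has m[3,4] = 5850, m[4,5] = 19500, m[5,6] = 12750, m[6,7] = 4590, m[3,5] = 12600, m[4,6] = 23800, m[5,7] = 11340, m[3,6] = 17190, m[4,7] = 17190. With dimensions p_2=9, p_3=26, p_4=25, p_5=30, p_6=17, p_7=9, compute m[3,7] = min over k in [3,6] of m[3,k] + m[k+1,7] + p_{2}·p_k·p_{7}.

m[3,7] = min over k∈[3,6] of m[3,k]+m[k+1,7]+p_{2}·p_k·p_{7}.
k=3: 0 + 17190 + 9·26·9 = 19296; k=4: 5850 + 11340 + 9·25·9 = 19215; k=5: 12600 + 4590 + 9·30·9 = 19620; k=6: 17190 + 0 + 9·17·9 = 18567.
Minimum: 18567 at k=6.

18567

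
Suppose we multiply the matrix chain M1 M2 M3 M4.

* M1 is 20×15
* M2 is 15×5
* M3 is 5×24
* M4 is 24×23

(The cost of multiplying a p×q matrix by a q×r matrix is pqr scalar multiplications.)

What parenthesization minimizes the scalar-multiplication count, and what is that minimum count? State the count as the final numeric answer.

6560

Adjacent pairs: M1M2 = 20·15·5 = 1500; M2M3 = 15·5·24 = 1800; M3M4 = 5·24·23 = 2760.
Length 3: M1..M3: k=1: 0+1800+20·15·24=9000; k=2: 1500+0+20·5·24=3900 → min 3900 | M2..M4: k=2: 0+2760+15·5·23=4485; k=3: 1800+0+15·24·23=10080 → min 4485.
Length 4: M1..M4: k=1: 0+4485+20·15·23=11385; k=2: 1500+2760+20·5·23=6560; k=3: 3900+0+20·24·23=14940 → min 6560.
Optimal parenthesization: ((M1 M2) (M3 M4)) with cost 6560.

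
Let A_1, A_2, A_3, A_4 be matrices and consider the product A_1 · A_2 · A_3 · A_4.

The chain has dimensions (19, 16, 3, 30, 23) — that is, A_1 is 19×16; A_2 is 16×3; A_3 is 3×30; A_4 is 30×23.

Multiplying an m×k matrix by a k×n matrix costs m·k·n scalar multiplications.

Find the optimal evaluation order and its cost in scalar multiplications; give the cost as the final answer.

Adjacent pairs: A_1A_2 = 19·16·3 = 912; A_2A_3 = 16·3·30 = 1440; A_3A_4 = 3·30·23 = 2070.
Length 3: A_1..A_3: k=1: 0+1440+19·16·30=10560; k=2: 912+0+19·3·30=2622 → min 2622 | A_2..A_4: k=2: 0+2070+16·3·23=3174; k=3: 1440+0+16·30·23=12480 → min 3174.
Length 4: A_1..A_4: k=1: 0+3174+19·16·23=10166; k=2: 912+2070+19·3·23=4293; k=3: 2622+0+19·30·23=15732 → min 4293.
Optimal parenthesization: ((A_1 · A_2) · (A_3 · A_4)) with cost 4293.

4293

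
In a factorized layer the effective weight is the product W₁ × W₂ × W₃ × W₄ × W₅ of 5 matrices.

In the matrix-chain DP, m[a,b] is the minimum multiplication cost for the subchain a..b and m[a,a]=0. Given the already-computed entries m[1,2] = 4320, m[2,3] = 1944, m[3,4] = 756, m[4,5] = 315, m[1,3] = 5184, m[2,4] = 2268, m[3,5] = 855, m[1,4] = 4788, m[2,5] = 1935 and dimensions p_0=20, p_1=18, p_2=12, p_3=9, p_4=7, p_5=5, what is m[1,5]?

3735

m[1,5] = min over k∈[1,4] of m[1,k]+m[k+1,5]+p_{0}·p_k·p_{5}.
k=1: 0 + 1935 + 20·18·5 = 3735; k=2: 4320 + 855 + 20·12·5 = 6375; k=3: 5184 + 315 + 20·9·5 = 6399; k=4: 4788 + 0 + 20·7·5 = 5488.
Minimum: 3735 at k=1.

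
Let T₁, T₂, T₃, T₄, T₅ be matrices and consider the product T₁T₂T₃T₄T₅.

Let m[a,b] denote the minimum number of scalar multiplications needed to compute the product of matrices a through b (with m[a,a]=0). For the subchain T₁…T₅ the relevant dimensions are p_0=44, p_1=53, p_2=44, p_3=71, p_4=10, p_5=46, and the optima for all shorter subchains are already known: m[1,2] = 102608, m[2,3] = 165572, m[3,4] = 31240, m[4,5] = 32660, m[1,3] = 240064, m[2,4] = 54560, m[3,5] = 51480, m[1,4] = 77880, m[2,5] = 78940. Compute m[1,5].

m[1,5] = min over k∈[1,4] of m[1,k]+m[k+1,5]+p_{0}·p_k·p_{5}.
k=1: 0 + 78940 + 44·53·46 = 186212; k=2: 102608 + 51480 + 44·44·46 = 243144; k=3: 240064 + 32660 + 44·71·46 = 416428; k=4: 77880 + 0 + 44·10·46 = 98120.
Minimum: 98120 at k=4.

98120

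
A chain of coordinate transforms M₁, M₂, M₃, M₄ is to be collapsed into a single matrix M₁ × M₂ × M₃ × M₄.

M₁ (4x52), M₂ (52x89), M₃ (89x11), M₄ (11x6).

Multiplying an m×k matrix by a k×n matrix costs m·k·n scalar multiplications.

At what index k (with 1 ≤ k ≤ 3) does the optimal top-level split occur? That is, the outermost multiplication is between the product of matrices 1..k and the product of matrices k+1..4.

Adjacent pairs: M₁M₂ = 4·52·89 = 18512; M₂M₃ = 52·89·11 = 50908; M₃M₄ = 89·11·6 = 5874.
Length 3: M₁..M₃: k=1: 0+50908+4·52·11=53196; k=2: 18512+0+4·89·11=22428 → min 22428 | M₂..M₄: k=2: 0+5874+52·89·6=33642; k=3: 50908+0+52·11·6=54340 → min 33642.
Top-level splits: k=1: (M₁..M₁)·(M₂..M₄) → 0+33642+4·52·6 = 34890; k=2: (M₁..M₂)·(M₃..M₄) → 18512+5874+4·89·6 = 26522; k=3: (M₁..M₃)·(M₄..M₄) → 22428+0+4·11·6 = 22692.
Best split is after M₃, i.e. k = 3.

3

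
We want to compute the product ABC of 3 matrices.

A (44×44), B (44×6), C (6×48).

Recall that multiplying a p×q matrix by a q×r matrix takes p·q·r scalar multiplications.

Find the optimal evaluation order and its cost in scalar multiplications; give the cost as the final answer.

24288

(A(BC)): cost 105600.
((AB)C): cost 24288.
Optimal: ((AB)C) with cost 24288.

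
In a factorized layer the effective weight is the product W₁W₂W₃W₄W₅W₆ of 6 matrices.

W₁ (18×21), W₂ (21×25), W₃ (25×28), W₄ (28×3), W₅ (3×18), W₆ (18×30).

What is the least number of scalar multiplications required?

8049

Adjacent pairs: W₁W₂ = 18·21·25 = 9450; W₂W₃ = 21·25·28 = 14700; W₃W₄ = 25·28·3 = 2100; W₄W₅ = 28·3·18 = 1512; W₅W₆ = 3·18·30 = 1620.
Length 3: W₁..W₃: k=1: 0+14700+18·21·28=25284; k=2: 9450+0+18·25·28=22050 → min 22050 | W₂..W₄: k=2: 0+2100+21·25·3=3675; k=3: 14700+0+21·28·3=16464 → min 3675 | W₃..W₅: k=3: 0+1512+25·28·18=14112; k=4: 2100+0+25·3·18=3450 → min 3450 | W₄..W₆: k=4: 0+1620+28·3·30=4140; k=5: 1512+0+28·18·30=16632 → min 4140.
Length 4: W₁..W₄: k=1: 0+3675+18·21·3=4809; k=2: 9450+2100+18·25·3=12900; k=3: 22050+0+18·28·3=23562 → min 4809 | W₂..W₅: k=2: 0+3450+21·25·18=12900; k=3: 14700+1512+21·28·18=26796; k=4: 3675+0+21·3·18=4809 → min 4809 | W₃..W₆: k=3: 0+4140+25·28·30=25140; k=4: 2100+1620+25·3·30=5970; k=5: 3450+0+25·18·30=16950 → min 5970.
Length 5: W₁..W₅: k=1: 0+4809+18·21·18=11613; k=2: 9450+3450+18·25·18=21000; k=3: 22050+1512+18·28·18=32634; k=4: 4809+0+18·3·18=5781 → min 5781 | W₂..W₆: k=2: 0+5970+21·25·30=21720; k=3: 14700+4140+21·28·30=36480; k=4: 3675+1620+21·3·30=7185; k=5: 4809+0+21·18·30=16149 → min 7185.
Length 6: W₁..W₆: k=1: 0+7185+18·21·30=18525; k=2: 9450+5970+18·25·30=28920; k=3: 22050+4140+18·28·30=41310; k=4: 4809+1620+18·3·30=8049; k=5: 5781+0+18·18·30=15501 → min 8049.
Optimal order: ((W₁(W₂(W₃W₄)))(W₅W₆)) with cost 8049.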